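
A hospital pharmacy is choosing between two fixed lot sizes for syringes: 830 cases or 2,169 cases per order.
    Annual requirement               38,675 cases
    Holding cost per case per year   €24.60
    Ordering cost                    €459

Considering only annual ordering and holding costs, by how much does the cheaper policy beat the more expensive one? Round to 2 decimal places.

For each Q, cost = (D/Q)·S + (Q/2)·H.
TC(830) = (38,675/830)×459 + (830/2)×24.6 = €31,596.74
TC(2,169) = (38,675/2,169)×459 + (2,169/2)×24.6 = €34,863.04
Cheaper: Q = 830.  Difference = €3,266.30

€3,266.30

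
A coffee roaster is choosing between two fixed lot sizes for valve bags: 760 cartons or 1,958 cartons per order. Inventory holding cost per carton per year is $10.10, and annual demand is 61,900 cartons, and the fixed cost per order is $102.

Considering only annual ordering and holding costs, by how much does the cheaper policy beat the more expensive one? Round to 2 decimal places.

For each Q, cost = (D/Q)·S + (Q/2)·H.
TC(760) = (61,900/760)×102 + (760/2)×10.1 = $12,145.63
TC(1,958) = (61,900/1,958)×102 + (1,958/2)×10.1 = $13,112.52
Lots of 760 are cheaper by $966.89.

$966.89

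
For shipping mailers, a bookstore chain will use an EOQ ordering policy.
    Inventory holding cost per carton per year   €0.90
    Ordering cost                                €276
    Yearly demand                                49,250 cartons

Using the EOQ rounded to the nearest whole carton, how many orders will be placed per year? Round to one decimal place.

9.0 orders per year

Optimal lot size Q* = (2 × 49,250 × €276 / €0.9)^½ ≈ 5,496.06 → Q = 5,496
Orders per year = D/Q = 49,250 / 5,496 = 8.961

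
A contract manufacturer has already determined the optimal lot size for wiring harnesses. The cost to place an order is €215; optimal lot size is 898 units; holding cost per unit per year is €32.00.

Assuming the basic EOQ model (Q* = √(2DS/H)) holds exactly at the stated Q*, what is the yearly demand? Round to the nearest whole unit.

60,011 units per year

EOQ relation: Q² = 2DS/H, so rearrange for the unknown.
D = Q²H / (2S) = 898² × 32 / (2 × 215) = 60,011.46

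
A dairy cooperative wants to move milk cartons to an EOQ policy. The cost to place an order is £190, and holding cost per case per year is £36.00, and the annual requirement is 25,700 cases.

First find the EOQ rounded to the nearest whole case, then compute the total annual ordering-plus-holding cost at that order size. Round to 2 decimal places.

£18,750.36

2DS/H = 2·25,700·190/36 = 271,277.78
EOQ = √271,277.78 ≈ 520.84 → Q = 521 cases
Orders/yr = 25,700/521 = 49.328; ordering cost = 49.328 × £190 = £9,372.36
Average inventory = 521/2 = 260.5; holding cost = 260.5 × £36 = £9,378.00
Total = £9,372.36 + £9,378.00 = £18,750.36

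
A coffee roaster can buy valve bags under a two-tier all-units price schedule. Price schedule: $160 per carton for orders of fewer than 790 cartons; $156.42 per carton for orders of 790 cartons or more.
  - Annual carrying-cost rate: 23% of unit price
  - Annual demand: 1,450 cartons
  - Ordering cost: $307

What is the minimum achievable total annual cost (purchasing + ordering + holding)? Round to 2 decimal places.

H₁ = 23%×$160 = $36.8000;  H₂ = 23%×$156.42 = $35.9766
EOQ₁ = √(2×1,450×307/36.8000) = 155.54  (< 790, feasible at tier 1)
EOQ₂ = √(2×1,450×307/35.9766) = 157.31  (< 790 → use Q = 790 at tier-2 price)
TC(tier 1 (EOQ₁), Q≈155.5) = $237,723.90
TC(tier 2, Q≈790.0) = $241,583.24
Minimum at tier 1 (EOQ₁): $237,723.90

$237,723.90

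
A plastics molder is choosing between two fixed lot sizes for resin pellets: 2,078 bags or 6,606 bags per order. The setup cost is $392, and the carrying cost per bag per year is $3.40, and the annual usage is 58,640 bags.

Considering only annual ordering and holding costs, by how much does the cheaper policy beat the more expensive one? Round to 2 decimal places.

For each Q, cost = (D/Q)·S + (Q/2)·H.
TC(2,078) = (58,640/2,078)×392 + (2,078/2)×3.4 = $14,594.62
TC(6,606) = (58,640/6,606)×392 + (6,606/2)×3.4 = $14,709.90
Cheaper: Q = 2,078.  Difference = $115.28

$115.28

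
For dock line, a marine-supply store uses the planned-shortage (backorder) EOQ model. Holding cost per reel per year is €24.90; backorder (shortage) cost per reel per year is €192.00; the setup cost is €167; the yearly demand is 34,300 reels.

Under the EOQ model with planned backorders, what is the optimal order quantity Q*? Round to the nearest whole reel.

721 reels

Q* = √(2DS/H) · √((H + b)/b)
   = √(2 × 34,300 × 167 / 24.9) · √((24.9 + 192) / 192)
   = 678.298 × 1.0629 ≈ 720.94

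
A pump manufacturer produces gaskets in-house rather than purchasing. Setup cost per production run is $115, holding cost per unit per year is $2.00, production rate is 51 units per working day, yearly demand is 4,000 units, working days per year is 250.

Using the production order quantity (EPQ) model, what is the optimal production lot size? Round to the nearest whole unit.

819 units

d = 4,000/250 = 16.0000 units/day;  effective holding cost H(1 − d/p) = 2·(1 − 16.0000/51) = 1.37255
Q* = √(2DS / H_eff) = √(2·4,000·115 / 1.37255) ≈ 818.71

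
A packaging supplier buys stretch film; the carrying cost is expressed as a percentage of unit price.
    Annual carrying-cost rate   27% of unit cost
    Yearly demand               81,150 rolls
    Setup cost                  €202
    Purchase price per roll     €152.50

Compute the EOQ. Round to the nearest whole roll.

H = i·C = 0.27 × €152.5 = €41.1750 per roll-year
Q* = √(2·D·S / H) = √(2·81,150·202 / 41.175) = √796,225.9 ≈ 892.31

892 rolls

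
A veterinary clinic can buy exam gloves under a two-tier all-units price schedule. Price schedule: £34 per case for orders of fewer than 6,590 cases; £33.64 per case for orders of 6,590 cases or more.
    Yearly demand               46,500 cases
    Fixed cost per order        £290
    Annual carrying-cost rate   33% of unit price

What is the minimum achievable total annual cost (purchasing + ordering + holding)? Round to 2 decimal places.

£1,598,395.50

H₁ = 33%×£34 = £11.2200;  H₂ = 33%×£33.64 = £11.1012
EOQ₁ = √(2×46,500×290/11.2200) = 1,550.40  (< 6,590, feasible at tier 1)
EOQ₂ = √(2×46,500×290/11.1012) = 1,558.67  (< 6,590 → use Q = 6,590 at tier-2 price)
TC(tier 1 (EOQ₁), Q≈1,550.4) = £1,598,395.50
TC(tier 2, Q≈6,590.0) = £1,602,884.74
Minimum at tier 1 (EOQ₁): £1,598,395.50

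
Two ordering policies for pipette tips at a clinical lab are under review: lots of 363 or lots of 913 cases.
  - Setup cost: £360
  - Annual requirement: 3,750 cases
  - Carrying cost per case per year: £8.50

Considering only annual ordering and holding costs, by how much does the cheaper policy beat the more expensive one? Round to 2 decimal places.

For each Q, cost = (D/Q)·S + (Q/2)·H.
TC(363) = (3,750/363)×360 + (363/2)×8.5 = £5,261.76
TC(913) = (3,750/913)×360 + (913/2)×8.5 = £5,358.89
Cheaper: Q = 363.  Difference = £97.13

£97.13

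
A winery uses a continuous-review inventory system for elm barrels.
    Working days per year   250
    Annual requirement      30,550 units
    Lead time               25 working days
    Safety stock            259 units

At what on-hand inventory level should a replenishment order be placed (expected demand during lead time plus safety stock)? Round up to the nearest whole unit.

Daily demand d = 30,550 / 250 = 122.200 units/day
Demand during lead time = 122.200 × 25 = 3,055.00
Reorder point = 3,055.00 + 259 = 3,314.00 → round up

3,314 units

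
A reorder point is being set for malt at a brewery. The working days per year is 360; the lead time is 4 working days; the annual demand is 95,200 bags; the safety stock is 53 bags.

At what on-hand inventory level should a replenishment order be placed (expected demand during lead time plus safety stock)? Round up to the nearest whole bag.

1,111 bags

Daily demand d = 95,200 / 360 = 264.444 bags/day
Demand during lead time = 264.444 × 4 = 1,057.78
Reorder point = 1,057.78 + 53 = 1,110.78 → round up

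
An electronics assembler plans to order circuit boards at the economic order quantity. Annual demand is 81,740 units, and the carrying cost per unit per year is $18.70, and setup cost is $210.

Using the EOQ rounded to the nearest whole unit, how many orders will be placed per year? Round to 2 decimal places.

60.32 orders per year

EOQ = √(2DS/H) = √(2 × 81,740 × 210 / 18.7)
    = √(1,835,871.66) ≈ 1,354.94 → Q = 1,355
N = D/Q = 81,740/1,355 ≈ 60.325 orders/yr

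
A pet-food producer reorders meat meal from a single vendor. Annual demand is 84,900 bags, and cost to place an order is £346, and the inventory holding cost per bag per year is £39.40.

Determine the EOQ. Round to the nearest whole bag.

1,221 bags

Q* = √(2·D·S / H) = √(2·84,900·346 / 39.4) = √1,491,137.1 ≈ 1,221.12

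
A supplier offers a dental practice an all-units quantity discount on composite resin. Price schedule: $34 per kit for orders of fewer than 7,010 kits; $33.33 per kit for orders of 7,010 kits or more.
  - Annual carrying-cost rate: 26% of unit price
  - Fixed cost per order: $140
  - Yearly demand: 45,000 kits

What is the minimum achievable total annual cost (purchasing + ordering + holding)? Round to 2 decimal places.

H₁ = 26%×$34 = $8.8400;  H₂ = 26%×$33.33 = $8.6658
EOQ₁ = √(2×45,000×140/8.8400) = 1,193.88  (< 7,010, feasible at tier 1)
EOQ₂ = √(2×45,000×140/8.6658) = 1,205.82  (< 7,010 → use Q = 7,010 at tier-2 price)
TC(tier 1 (EOQ₁), Q≈1,193.9) = $1,540,553.86
TC(tier 2, Q≈7,010.0) = $1,531,122.35
Minimum at tier 2: $1,531,122.35

$1,531,122.35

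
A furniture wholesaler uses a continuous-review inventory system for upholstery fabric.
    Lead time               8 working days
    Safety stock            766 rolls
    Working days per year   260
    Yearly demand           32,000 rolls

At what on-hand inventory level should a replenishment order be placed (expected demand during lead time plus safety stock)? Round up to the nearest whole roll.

1,751 rolls

Daily demand d = 32,000 / 260 = 123.077 rolls/day
Demand during lead time = 123.077 × 8 = 984.62
Reorder point = 984.62 + 766 = 1,750.62 → round up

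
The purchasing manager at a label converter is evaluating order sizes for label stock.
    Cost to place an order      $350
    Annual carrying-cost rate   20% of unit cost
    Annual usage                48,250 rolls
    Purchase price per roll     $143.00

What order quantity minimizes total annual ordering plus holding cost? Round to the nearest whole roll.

1,087 rolls

Holding cost per roll per year: H = 20% × $143 = $28.6000
Q* = √(2·D·S / H) = √(2·48,250·350 / 28.6) = √1,180,944.1 ≈ 1,086.71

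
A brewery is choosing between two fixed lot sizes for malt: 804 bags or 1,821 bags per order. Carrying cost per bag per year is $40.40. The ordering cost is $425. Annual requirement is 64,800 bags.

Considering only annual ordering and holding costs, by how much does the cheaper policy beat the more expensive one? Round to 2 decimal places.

Annual cost at Q: ordering D·S/Q plus holding Q·H/2.
TC(804) = (64,800/804)×425 + (804/2)×40.4 = $50,494.53
TC(1,821) = (64,800/1,821)×425 + (1,821/2)×40.4 = $51,907.76
Lots of 804 are cheaper by $1,413.23.

$1,413.23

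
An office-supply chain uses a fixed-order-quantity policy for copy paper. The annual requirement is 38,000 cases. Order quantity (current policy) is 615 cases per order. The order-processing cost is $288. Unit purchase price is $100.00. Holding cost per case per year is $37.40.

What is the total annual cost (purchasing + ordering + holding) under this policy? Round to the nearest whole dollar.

$3,829,296

Orders/yr = 38,000/615 = 61.789; ordering cost = 61.789 × $288 = $17,795.12
Average inventory = 615/2 = 307.5; holding cost = 307.5 × $37.4 = $11,500.50
Purchase cost = D·C = 38,000 × 100 = $3,800,000.00
Total = $17,795.12 + $11,500.50 + $3,800,000.00 = $3,829,295.62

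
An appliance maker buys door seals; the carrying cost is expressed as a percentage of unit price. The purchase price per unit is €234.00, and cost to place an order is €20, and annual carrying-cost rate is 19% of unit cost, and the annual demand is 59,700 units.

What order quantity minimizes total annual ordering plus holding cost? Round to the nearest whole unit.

H = i·C = 0.19 × €234 = €44.4600 per unit-year
EOQ = √(2DS/H) = √(2 × 59,700 × 20 / 44.46)
    = √(53,711.20) ≈ 231.76

232 units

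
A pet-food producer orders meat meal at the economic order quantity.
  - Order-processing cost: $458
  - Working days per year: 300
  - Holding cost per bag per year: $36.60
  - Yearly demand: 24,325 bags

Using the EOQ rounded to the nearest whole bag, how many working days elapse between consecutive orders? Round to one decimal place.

2DS/H = 2·24,325·458/36.6 = 608,789.62
EOQ = √608,789.62 ≈ 780.25 → Q = 780 bags
T = Q/D × 300 days = 780/24,325 × 300 = 9.620 days

9.6 days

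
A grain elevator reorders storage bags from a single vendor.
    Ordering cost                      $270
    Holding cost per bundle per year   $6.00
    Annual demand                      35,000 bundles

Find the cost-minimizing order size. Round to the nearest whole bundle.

EOQ = √(2DS/H) = √(2 × 35,000 × 270 / 6)
    = √(3,150,000.00) ≈ 1,774.82

1,775 bundles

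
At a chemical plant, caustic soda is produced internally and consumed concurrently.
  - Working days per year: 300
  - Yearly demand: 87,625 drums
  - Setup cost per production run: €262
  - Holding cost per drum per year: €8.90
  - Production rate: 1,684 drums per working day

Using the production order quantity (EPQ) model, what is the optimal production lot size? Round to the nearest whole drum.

2,498 drums

Daily demand d = 87,625/300 = 292.083; p = 1684; 1 − d/p = 0.82655
EPQ = √(2DS / (H(1 − d/p)))
    = √(2 × 87,625 × 262 / (8.9 × 0.82655)) ≈ 2,498.33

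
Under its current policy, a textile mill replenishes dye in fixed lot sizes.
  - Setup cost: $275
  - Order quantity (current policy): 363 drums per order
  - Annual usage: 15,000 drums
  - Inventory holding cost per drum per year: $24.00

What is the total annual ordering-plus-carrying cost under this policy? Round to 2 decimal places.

Ordering: D/Q × S = 15,000/363 × $275 = $11,363.64
Holding:  Q/2 × H = 363/2 × $24 = $4,356.00
Total = $11,363.64 + $4,356.00 = $15,719.64

$15,719.64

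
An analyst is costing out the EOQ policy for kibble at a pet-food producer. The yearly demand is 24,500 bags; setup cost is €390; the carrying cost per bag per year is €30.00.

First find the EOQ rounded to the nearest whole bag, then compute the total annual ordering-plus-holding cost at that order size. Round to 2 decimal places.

Q* = √(2·D·S / H) = √(2·24,500·390 / 30) = √637,000.0 ≈ 798.12 → Q = 798 bags
Ordering: D/Q × S = 24,500/798 × €390 = €11,973.68
Holding:  Q/2 × H = 798/2 × €30 = €11,970.00
Total = €11,973.68 + €11,970.00 = €23,943.68

€23,943.68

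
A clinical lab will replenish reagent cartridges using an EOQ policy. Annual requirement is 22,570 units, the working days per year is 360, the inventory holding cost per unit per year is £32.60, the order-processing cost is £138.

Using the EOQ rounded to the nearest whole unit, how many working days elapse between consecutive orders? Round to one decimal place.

7.0 days

Optimal lot size Q* = (2 × 22,570 × £138 / £32.6)^½ ≈ 437.13 → Q = 437 units
Days between orders = 360 / (D/Q) = 360 / 51.648 ≈ 6.970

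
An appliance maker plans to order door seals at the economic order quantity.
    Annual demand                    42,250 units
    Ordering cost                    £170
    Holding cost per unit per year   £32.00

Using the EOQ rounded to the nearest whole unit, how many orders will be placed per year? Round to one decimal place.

63.1 orders per year

Q* = √(2·D·S / H) = √(2·42,250·170 / 32) = √448,906.2 ≈ 670.00 → Q = 670
Orders per year = D/Q = 42,250 / 670 = 63.060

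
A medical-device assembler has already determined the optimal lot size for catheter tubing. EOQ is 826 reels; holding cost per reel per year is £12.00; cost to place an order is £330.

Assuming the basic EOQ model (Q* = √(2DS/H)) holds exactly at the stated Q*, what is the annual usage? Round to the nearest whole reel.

From Q* = √(2DS/H) ⇒ Q*² = 2DS/H.
D = Q²H / (2S) = 826² × 12 / (2 × 330) = 12,405.02

12,405 reels per year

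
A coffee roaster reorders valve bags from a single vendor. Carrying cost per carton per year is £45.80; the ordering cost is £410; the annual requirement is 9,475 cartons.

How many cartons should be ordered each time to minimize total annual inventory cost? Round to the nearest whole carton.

412 cartons

Q* = √(2·D·S / H) = √(2·9,475·410 / 45.8) = √169,639.7 ≈ 411.87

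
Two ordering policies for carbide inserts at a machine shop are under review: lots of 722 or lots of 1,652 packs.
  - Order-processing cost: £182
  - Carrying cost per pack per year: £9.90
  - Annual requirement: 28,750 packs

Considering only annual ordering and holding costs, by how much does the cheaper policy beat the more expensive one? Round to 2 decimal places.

£523.64

Annual cost at Q: ordering D·S/Q plus holding Q·H/2.
TC(722) = (28,750/722)×182 + (722/2)×9.9 = £10,821.13
TC(1,652) = (28,750/1,652)×182 + (1,652/2)×9.9 = £11,344.77
Lots of 722 are cheaper by £523.64.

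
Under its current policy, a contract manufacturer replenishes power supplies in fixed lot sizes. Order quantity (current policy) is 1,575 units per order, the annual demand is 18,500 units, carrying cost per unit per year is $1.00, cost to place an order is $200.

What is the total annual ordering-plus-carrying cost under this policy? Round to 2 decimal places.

Orders/yr = 18,500/1,575 = 11.746; ordering cost = 11.746 × $200 = $2,349.21
Average inventory = 1,575/2 = 787.5; holding cost = 787.5 × $1 = $787.50
Total = $2,349.21 + $787.50 = $3,136.71

$3,136.71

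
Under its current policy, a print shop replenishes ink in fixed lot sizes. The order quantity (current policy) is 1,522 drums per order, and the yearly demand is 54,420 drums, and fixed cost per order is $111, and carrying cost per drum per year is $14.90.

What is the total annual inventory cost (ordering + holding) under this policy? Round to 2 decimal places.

$15,307.77

Ordering: D/Q × S = 54,420/1,522 × $111 = $3,968.87
Holding:  Q/2 × H = 1,522/2 × $14.9 = $11,338.90
Total = $3,968.87 + $11,338.90 = $15,307.77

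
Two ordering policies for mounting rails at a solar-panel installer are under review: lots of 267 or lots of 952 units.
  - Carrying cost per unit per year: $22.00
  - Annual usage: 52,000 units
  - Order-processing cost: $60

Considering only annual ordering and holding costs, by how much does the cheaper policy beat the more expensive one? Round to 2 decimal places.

Annual cost at Q: ordering D·S/Q plus holding Q·H/2.
TC(267) = (52,000/267)×60 + (267/2)×22 = $14,622.39
TC(952) = (52,000/952)×60 + (952/2)×22 = $13,749.31
Cheaper: Q = 952.  Difference = $873.08

$873.08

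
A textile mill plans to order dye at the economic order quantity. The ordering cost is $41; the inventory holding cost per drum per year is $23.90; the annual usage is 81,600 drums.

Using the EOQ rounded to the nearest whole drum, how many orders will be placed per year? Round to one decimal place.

EOQ = √(2DS/H) = √(2 × 81,600 × 41 / 23.9)
    = √(279,966.53) ≈ 529.12 → Q = 529
N = D/Q = 81,600/529 ≈ 154.253 orders/yr

154.3 orders per year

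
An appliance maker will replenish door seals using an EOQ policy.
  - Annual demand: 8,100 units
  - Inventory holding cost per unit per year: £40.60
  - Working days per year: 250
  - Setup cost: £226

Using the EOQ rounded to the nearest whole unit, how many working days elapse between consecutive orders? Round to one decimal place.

Optimal lot size Q* = (2 × 8,100 × £226 / £40.6)^½ ≈ 300.30 → Q = 300 units
Days between orders = 250 / (D/Q) = 250 / 27.000 ≈ 9.259

9.3 days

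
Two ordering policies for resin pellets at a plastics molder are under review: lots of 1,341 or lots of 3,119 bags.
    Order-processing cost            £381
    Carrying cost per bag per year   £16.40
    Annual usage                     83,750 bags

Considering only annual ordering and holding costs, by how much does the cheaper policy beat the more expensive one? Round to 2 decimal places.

TC(Q) = (D/Q)S + (Q/2)H
TC(1,341) = (83,750/1,341)×381 + (1,341/2)×16.4 = £34,790.94
TC(3,119) = (83,750/3,119)×381 + (3,119/2)×16.4 = £35,806.24
Cheaper: Q = 1,341.  Difference = £1,015.30

£1,015.30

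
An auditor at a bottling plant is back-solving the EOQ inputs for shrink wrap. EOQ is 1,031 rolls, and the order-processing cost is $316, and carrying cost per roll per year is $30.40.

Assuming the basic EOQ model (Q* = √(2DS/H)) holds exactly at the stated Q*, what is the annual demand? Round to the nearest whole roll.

EOQ relation: Q² = 2DS/H, so rearrange for the unknown.
D = Q²H / (2S) = 1,031² × 30.4 / (2 × 316) = 51,129.77

51,130 rolls per year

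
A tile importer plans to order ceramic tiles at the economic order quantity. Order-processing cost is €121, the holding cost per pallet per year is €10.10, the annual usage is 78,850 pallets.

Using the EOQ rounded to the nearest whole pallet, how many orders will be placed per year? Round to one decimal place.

57.3 orders per year

2DS/H = 2·78,850·121/10.1 = 1,889,277.23
EOQ = √1,889,277.23 ≈ 1,374.51 → Q = 1,375
N = D/Q = 78,850/1,375 ≈ 57.345 orders/yr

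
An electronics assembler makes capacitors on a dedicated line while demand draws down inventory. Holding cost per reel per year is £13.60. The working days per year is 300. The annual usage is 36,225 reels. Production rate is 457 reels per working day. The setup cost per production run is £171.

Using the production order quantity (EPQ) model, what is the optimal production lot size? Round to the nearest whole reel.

1,113 reels

Daily demand d = 36,225/300 = 120.750; p = 457; 1 − d/p = 0.73578
EPQ = √(2DS / (H(1 − d/p)))
    = √(2 × 36,225 × 171 / (13.6 × 0.73578)) ≈ 1,112.69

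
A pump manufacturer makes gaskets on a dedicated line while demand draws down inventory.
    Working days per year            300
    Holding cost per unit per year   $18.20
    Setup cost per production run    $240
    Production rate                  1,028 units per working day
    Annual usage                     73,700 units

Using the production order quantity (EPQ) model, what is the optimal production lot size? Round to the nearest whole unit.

1,598 units

Daily demand d = 73,700/300 = 245.667; p = 1028; 1 − d/p = 0.76102
EPQ = √(2DS / (H(1 − d/p)))
    = √(2 × 73,700 × 240 / (18.2 × 0.76102)) ≈ 1,598.16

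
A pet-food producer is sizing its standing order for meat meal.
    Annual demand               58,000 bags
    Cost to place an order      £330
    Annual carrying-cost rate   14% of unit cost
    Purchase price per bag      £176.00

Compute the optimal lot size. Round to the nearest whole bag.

1,246 bags

Holding cost per bag per year: H = 14% × £176 = £24.6400
EOQ = √(2DS/H) = √(2 × 58,000 × 330 / 24.64)
    = √(1,553,571.43) ≈ 1,246.42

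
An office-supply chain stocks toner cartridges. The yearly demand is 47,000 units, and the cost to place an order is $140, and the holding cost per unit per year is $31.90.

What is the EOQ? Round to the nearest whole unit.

642 units

Q* = √(2·D·S / H) = √(2·47,000·140 / 31.9) = √412,539.2 ≈ 642.29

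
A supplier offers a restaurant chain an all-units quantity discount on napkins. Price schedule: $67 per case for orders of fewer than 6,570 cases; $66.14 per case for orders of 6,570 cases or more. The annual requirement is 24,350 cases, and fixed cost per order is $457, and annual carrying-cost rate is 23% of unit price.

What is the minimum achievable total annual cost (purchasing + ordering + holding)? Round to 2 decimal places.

$1,649,969.27

H₁ = 23%×$67 = $15.4100;  H₂ = 23%×$66.14 = $15.2122
EOQ₁ = √(2×24,350×457/15.4100) = 1,201.77  (< 6,570, feasible at tier 1)
EOQ₂ = √(2×24,350×457/15.2122) = 1,209.56  (< 6,570 → use Q = 6,570 at tier-2 price)
TC(tier 1 (EOQ₁), Q≈1,201.8) = $1,649,969.27
TC(tier 2, Q≈6,570.0) = $1,662,174.83
Minimum at tier 1 (EOQ₁): $1,649,969.27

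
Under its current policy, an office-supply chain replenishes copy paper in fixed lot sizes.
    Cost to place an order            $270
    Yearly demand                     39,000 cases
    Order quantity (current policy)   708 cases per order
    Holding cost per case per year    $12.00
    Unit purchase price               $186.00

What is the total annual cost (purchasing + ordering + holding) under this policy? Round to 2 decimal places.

$7,273,120.88

Orders/yr = 39,000/708 = 55.085; ordering cost = 55.085 × $270 = $14,872.88
Average inventory = 708/2 = 354; holding cost = 354 × $12 = $4,248.00
Purchase cost = D·C = 39,000 × 186 = $7,254,000.00
Total = $14,872.88 + $4,248.00 + $7,254,000.00 = $7,273,120.88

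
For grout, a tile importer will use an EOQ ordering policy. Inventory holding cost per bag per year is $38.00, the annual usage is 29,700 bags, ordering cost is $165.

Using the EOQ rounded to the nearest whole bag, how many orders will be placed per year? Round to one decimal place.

Optimal lot size Q* = (2 × 29,700 × $165 / $38)^½ ≈ 507.86 → Q = 508
Orders per year = D/Q = 29,700 / 508 = 58.465

58.5 orders per year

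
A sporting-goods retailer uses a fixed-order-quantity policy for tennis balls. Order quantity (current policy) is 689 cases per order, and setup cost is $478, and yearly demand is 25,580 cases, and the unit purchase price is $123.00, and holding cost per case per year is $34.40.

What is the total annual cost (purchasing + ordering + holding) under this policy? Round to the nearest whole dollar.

Ordering: D/Q × S = 25,580/689 × $478 = $17,746.36
Holding:  Q/2 × H = 689/2 × $34.4 = $11,850.80
Purchase cost = D·C = 25,580 × 123 = $3,146,340.00
Total = $17,746.36 + $11,850.80 + $3,146,340.00 = $3,175,937.16

$3,175,937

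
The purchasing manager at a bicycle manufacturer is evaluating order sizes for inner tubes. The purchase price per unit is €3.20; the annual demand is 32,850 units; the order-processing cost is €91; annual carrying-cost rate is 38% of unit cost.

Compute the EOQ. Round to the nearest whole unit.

Carrying cost H = €3.2 × 38% = €1.2160/unit/yr
Optimal lot size Q* = (2 × 32,850 × €91 / €1.216)^½ ≈ 2,217.36

2,217 units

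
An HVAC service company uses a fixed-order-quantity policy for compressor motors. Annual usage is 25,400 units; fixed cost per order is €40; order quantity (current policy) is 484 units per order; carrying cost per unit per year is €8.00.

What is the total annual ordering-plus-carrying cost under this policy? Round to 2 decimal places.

€4,035.17

Annual ordering cost = (D/Q)·S = (25,400/484) × 40 = €2,099.17
Annual holding cost  = (Q/2)·H = (484/2) × 8 = €1,936.00
Total = €2,099.17 + €1,936.00 = €4,035.17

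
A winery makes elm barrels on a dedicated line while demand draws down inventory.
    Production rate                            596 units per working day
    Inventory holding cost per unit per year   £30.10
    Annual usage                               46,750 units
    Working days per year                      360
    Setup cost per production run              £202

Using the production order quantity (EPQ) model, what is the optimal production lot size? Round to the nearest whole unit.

d = 46,750/360 = 129.8611 units/day;  effective holding cost H(1 − d/p) = 30.1·(1 − 129.8611/596) = 23.54158
Q* = √(2DS / H_eff) = √(2·46,750·202 / 23.54158) ≈ 895.70

896 units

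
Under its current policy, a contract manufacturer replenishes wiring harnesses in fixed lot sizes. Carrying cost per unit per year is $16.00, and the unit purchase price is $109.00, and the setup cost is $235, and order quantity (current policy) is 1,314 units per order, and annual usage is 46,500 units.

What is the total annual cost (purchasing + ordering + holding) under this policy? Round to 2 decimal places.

$5,087,328.21

Ordering: D/Q × S = 46,500/1,314 × $235 = $8,316.21
Holding:  Q/2 × H = 1,314/2 × $16 = $10,512.00
Purchase cost = D·C = 46,500 × 109 = $5,068,500.00
Total = $8,316.21 + $10,512.00 + $5,068,500.00 = $5,087,328.21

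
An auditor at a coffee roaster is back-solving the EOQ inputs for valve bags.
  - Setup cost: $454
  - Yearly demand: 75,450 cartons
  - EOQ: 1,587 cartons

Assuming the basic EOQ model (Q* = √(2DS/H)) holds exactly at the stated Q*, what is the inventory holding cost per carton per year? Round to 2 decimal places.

$27.20

EOQ relation: Q² = 2DS/H, so rearrange for the unknown.
H = 2DS / Q² = 2 × 75,450 × 454 / 1,587² = 27.2014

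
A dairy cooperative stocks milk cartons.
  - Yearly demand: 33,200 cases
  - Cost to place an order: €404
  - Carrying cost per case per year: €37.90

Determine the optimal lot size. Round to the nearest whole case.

EOQ = √(2DS/H) = √(2 × 33,200 × 404 / 37.9)
    = √(707,799.47) ≈ 841.31

841 cases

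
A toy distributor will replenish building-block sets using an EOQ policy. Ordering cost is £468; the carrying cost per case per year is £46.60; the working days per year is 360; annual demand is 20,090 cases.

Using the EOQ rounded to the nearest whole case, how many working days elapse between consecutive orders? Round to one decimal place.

EOQ = √(2DS/H) = √(2 × 20,090 × 468 / 46.6)
    = √(403,524.46) ≈ 635.24 → Q = 635 cases
T = Q/D × 360 days = 635/20,090 × 360 = 11.379 days

11.4 days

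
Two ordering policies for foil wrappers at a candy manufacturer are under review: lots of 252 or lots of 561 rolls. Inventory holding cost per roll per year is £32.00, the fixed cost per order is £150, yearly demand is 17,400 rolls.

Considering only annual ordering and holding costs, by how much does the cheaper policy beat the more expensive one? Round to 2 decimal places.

£760.74

Annual cost at Q: ordering D·S/Q plus holding Q·H/2.
TC(252) = (17,400/252)×150 + (252/2)×32 = £14,389.14
TC(561) = (17,400/561)×150 + (561/2)×32 = £13,628.41
Cheaper: Q = 561.  Difference = £760.74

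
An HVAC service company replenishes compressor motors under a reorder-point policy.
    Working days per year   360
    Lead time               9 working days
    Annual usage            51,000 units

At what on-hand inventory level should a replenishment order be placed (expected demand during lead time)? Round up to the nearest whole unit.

1,275 units

Daily demand d = 51,000 / 360 = 141.667 units/day
Demand during lead time = 141.667 × 9 = 1,275.00
Reorder point = 1,275.00 → round up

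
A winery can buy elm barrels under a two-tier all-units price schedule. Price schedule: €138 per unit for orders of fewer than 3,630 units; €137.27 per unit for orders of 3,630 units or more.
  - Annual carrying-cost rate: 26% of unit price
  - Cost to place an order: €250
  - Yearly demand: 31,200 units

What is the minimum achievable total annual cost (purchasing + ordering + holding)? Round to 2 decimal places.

H₁ = 26%×€138 = €35.8800;  H₂ = 26%×€137.27 = €35.6902
EOQ₁ = √(2×31,200×250/35.8800) = 659.38  (< 3,630, feasible at tier 1)
EOQ₂ = √(2×31,200×250/35.6902) = 661.13  (< 3,630 → use Q = 3,630 at tier-2 price)
TC(tier 1 (EOQ₁), Q≈659.4) = €4,329,258.57
TC(tier 2, Q≈3,630.0) = €4,349,750.47
Minimum at tier 1 (EOQ₁): €4,329,258.57

€4,329,258.57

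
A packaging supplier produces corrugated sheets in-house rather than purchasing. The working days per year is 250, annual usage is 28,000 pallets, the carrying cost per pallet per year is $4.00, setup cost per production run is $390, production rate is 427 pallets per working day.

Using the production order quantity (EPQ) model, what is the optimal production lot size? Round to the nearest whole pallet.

Daily demand d = 28,000/250 = 112.000; p = 427; 1 − d/p = 0.73770
EPQ = √(2DS / (H(1 − d/p)))
    = √(2 × 28,000 × 390 / (4 × 0.73770)) ≈ 2,720.54

2,721 pallets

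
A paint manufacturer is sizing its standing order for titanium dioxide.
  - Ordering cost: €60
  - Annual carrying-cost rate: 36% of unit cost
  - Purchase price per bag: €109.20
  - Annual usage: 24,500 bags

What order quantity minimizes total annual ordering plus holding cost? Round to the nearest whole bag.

Holding cost per bag per year: H = 36% × €109.2 = €39.3120
EOQ = √(2DS/H) = √(2 × 24,500 × 60 / 39.312)
    = √(74,786.32) ≈ 273.47

273 bags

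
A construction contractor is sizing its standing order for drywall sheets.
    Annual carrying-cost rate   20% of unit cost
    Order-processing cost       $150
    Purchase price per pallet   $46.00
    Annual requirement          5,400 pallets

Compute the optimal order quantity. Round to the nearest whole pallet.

420 pallets

H = i·C = 0.2 × $46 = $9.2000 per pallet-year
EOQ = √(2DS/H) = √(2 × 5,400 × 150 / 9.2)
    = √(176,086.96) ≈ 419.63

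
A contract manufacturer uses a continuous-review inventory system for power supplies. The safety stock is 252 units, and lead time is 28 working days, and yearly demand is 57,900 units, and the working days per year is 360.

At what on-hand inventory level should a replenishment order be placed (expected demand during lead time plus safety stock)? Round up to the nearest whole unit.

4,756 units

Daily demand d = 57,900 / 360 = 160.833 units/day
Demand during lead time = 160.833 × 28 = 4,503.33
Reorder point = 4,503.33 + 252 = 4,755.33 → round up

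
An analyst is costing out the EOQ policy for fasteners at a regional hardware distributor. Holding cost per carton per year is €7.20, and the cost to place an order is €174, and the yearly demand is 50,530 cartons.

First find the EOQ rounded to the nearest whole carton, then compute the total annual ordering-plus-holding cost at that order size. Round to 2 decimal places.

€11,252.02

EOQ = √(2DS/H) = √(2 × 50,530 × 174 / 7.2)
    = √(2,442,283.33) ≈ 1,562.78 → Q = 1,563 cartons
Annual ordering cost = (D/Q)·S = (50,530/1,563) × 174 = €5,625.22
Annual holding cost  = (Q/2)·H = (1,563/2) × 7.2 = €5,626.80
Total = €5,625.22 + €5,626.80 = €11,252.02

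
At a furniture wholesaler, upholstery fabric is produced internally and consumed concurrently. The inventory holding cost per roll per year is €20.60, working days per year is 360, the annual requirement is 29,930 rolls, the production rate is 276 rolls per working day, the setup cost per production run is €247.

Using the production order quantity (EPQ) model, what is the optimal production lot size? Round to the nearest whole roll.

d = 29,930/360 = 83.1389 rolls/day;  effective holding cost H(1 − d/p) = 20.6·(1 − 83.1389/276) = 14.39471
Q* = √(2DS / H_eff) = √(2·29,930·247 / 14.39471) ≈ 1,013.48

1,013 rolls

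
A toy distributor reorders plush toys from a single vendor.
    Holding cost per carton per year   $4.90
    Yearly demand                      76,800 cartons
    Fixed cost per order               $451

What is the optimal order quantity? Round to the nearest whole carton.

Q* = √(2·D·S / H) = √(2·76,800·451 / 4.9) = √14,137,469.4 ≈ 3,759.98

3,760 cartons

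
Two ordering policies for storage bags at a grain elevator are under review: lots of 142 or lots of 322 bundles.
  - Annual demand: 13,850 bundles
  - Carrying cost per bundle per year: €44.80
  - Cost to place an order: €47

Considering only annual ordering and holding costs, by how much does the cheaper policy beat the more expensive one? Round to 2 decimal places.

€1,469.43

For each Q, cost = (D/Q)·S + (Q/2)·H.
TC(142) = (13,850/142)×47 + (142/2)×44.8 = €7,764.95
TC(322) = (13,850/322)×47 + (322/2)×44.8 = €9,234.38
Lots of 142 are cheaper by €1,469.43.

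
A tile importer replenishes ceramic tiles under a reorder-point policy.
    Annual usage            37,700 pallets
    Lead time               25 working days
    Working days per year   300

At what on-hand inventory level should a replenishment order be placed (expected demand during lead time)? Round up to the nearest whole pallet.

Daily demand d = 37,700 / 300 = 125.667 pallets/day
Demand during lead time = 125.667 × 25 = 3,141.67
Reorder point = 3,141.67 → round up

3,142 pallets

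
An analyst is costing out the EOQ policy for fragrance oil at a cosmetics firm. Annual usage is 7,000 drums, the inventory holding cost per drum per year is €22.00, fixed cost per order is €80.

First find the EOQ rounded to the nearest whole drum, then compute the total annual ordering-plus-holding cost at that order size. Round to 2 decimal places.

€4,963.88

Optimal lot size Q* = (2 × 7,000 × €80 / €22)^½ ≈ 225.63 → Q = 226 drums
Annual ordering cost = (D/Q)·S = (7,000/226) × 80 = €2,477.88
Annual holding cost  = (Q/2)·H = (226/2) × 22 = €2,486.00
Total = €2,477.88 + €2,486.00 = €4,963.88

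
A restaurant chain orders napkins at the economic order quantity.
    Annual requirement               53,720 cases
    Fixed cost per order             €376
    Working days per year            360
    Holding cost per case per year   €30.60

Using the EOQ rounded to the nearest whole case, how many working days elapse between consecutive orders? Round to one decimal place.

7.7 days

Q* = √(2·D·S / H) = √(2·53,720·376 / 30.6) = √1,320,177.8 ≈ 1,148.99 → Q = 1,149 cases
T = Q/D × 360 days = 1,149/53,720 × 360 = 7.700 days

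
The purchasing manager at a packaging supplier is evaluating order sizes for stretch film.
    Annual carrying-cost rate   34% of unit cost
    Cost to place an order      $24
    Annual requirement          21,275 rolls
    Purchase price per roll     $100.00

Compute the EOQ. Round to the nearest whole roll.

173 rolls

Carrying cost H = $100 × 34% = $34.0000/roll/yr
Optimal lot size Q* = (2 × 21,275 × $24 / $34)^½ ≈ 173.31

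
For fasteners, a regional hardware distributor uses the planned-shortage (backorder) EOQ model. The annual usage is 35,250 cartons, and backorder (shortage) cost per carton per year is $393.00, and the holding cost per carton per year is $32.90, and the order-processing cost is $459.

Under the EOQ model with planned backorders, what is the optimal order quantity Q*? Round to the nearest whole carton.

Q* = √(2DS/H) · √((H + b)/b)
   = √(2 × 35,250 × 459 / 32.9) · √((32.9 + 393) / 393)
   = 991.752 × 1.0410 ≈ 1,032.43

1,032 cartons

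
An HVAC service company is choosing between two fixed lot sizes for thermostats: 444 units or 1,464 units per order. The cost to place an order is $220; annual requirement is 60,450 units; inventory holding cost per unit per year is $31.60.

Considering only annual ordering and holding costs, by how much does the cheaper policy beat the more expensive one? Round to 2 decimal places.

$4,752.69

TC(Q) = (D/Q)S + (Q/2)H
TC(444) = (60,450/444)×220 + (444/2)×31.6 = $36,967.90
TC(1,464) = (60,450/1,464)×220 + (1,464/2)×31.6 = $32,215.22
Cheaper: Q = 1,464.  Difference = $4,752.69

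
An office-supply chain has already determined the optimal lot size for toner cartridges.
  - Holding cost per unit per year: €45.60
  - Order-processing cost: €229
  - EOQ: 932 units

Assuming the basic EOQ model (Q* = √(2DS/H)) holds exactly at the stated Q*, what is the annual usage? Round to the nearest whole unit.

From Q* = √(2DS/H) ⇒ Q*² = 2DS/H.
D = Q²H / (2S) = 932² × 45.6 / (2 × 229) = 86,483.09

86,483 units per year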